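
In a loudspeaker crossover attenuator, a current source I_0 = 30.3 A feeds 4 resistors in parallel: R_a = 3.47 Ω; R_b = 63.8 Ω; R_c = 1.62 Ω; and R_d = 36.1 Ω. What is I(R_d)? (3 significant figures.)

ΣG = 1/3.47 + 1/63.8 + 1/1.62 + 1/36.1 = 0.9488.
R_d takes the fraction G_k/ΣG = 0.02770/0.9488 = 0.02919, so I = 30.3 × 0.02919 = 0.8846 A.

I ≈ 0.885 A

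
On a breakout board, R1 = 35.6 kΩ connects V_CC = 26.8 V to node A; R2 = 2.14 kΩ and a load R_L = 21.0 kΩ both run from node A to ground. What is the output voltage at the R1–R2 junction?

V_out ≈ 1.39 V

The load sits in parallel with R2, giving an effective lower resistance R2' = R2·R_L/(R2+R_L) = 1.942 kΩ.
Voltage divider with the loaded lower leg: V_out = 26.8 × 1.942/(35.6 + 1.942) = 26.8 × 0.05173 = 1.386 V.
(Unloaded it would be 1.52 V; the load pulls it down.)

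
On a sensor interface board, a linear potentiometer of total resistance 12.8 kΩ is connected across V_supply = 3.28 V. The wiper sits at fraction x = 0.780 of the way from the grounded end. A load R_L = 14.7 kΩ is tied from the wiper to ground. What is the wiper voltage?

V_out ≈ 2.23 V

Split the track: R_lower = x·R_p = 9.984 kΩ, R_upper = (1−x)·R_p = 2.816 kΩ.
(x·R_p) ‖ R_L = 5.946 kΩ.
V_out = 3.28 × 5.946/(2.816 + 5.946) = 2.226 V.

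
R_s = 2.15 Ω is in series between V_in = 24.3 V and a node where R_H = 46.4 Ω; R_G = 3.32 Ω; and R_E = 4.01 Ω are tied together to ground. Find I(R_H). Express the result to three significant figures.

I ≈ 0.235 A

Combine the parallel branches: R_p = (1/46.4 + 1/3.32 + 1/4.01)⁻¹ = 1.748 Ω.
V_A = 24.3 × 1.748/3.898 = 10.90 V.
I(R_H) = V_A / R_H = 10.90/46.4 = 0.2348 A.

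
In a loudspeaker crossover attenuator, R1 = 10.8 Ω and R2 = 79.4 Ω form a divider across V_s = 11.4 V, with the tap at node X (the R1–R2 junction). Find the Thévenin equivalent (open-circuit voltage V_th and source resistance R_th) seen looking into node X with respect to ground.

V_th ≈ 10.0 V, R_th ≈ 9.51 Ω

V_th is the unloaded tap voltage: V_s · R2/(R1+R2) = 11.4 × 0.8803 = 10.04 V.
Looking into X with the source shorted: R_th = R1·R2/(R1+R2) = 10.80 × 79.4/90.20 = 9.507 Ω.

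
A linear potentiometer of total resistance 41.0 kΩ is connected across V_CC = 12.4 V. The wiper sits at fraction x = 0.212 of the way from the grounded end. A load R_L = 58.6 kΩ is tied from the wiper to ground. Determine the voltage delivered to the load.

V_out ≈ 2.35 V

Split the track: R_lower = x·R_p = 8.692 kΩ, R_upper = (1−x)·R_p = 32.31 kΩ.
R_L loads the lower segment: effective lower R = 7.569 kΩ.
V_out = 12.4 × 7.569/(32.31 + 7.569) = 2.354 V.
(Unloaded: V_out = x·V_CC = 2.63 V.)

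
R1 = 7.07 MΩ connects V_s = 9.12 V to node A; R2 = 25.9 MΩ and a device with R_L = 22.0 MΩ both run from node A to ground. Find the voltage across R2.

R2 ‖ R_L = (25.9 × 22.0)/(25.9 + 22.0) = 11.90 MΩ.
Voltage divider with the loaded lower leg: V_out = 9.12 × 11.90/(7.07 + 11.90) = 9.12 × 0.6272 = 5.720 V.
(Unloaded it would be 7.16 V; the load pulls it down.)

V_out ≈ 5.72 V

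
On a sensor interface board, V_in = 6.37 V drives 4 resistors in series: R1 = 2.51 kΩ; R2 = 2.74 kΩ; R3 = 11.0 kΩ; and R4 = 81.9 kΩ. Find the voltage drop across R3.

V ≈ 0.714 V

Series total: ΣR = 2.51 + 2.74 + 11.0 + 81.9 = 98.15 kΩ.
Voltage divider: V = V_in · (11.00 / 98.15) = 6.37 × 0.1121 = 0.7139 V.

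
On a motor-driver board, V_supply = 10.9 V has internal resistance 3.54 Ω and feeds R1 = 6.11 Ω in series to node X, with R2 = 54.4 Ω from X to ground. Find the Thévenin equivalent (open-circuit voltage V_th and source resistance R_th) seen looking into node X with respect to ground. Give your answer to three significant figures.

V_th ≈ 9.26 V, R_th ≈ 8.20 Ω

R1' = 3.54 + 6.11 = 9.650 Ω (source resistance + R1).
V_th is the unloaded tap voltage: V_supply · R2/(R1'+R2) = 10.9 × 0.8493 = 9.258 V.
Zeroing V_supply shorts the top of R1' to ground, so R_th = R1' ‖ R2 = 8.196 Ω.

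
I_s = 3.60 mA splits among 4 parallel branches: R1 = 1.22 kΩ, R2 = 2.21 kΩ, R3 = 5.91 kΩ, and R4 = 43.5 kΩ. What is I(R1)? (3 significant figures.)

I ≈ 2.02 mA

ΣG = 1/1.22 + 1/2.21 + 1/5.91 + 1/43.5 = 1.464.
R1 takes the fraction G_k/ΣG = 0.8197/1.464 = 0.5597, so I = 3.60 × 0.5597 = 2.015 mA.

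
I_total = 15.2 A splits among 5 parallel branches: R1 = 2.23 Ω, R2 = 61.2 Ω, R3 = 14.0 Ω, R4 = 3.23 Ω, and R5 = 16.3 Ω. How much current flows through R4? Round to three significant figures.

Conductances: ΣG = 1/2.23 + 1/61.2 + 1/14.0 + 1/3.23 + 1/16.3 = 0.9071 (1/Ω).
By the current-divider rule, I = I_total · G_k/ΣG = 15.2 × 0.3413 = 5.188 A.

I ≈ 5.19 A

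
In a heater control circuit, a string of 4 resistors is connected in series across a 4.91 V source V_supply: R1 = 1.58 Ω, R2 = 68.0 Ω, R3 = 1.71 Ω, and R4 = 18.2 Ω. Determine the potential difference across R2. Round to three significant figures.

V ≈ 3.73 V

Total series resistance ΣR = 1.58 + 68.0 + 1.71 + 18.2 = 89.49 Ω.
V = V_supply · R/ΣR = 4.91 × 0.7599 = 3.731 V.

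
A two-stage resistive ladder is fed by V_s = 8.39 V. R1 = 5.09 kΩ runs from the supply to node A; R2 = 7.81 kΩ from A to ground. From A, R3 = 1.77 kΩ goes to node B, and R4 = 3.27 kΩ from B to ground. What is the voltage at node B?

The second stage (R3 + R4 = 5.040 kΩ) loads node A in parallel with R2.
R2 ‖ (R3+R4) = 3.063 kΩ.
So V_A = 8.39 × 0.3757 = 3.152 V.
V_B = V_A × 0.6488 = 2.045 V.

V_B ≈ 2.05 V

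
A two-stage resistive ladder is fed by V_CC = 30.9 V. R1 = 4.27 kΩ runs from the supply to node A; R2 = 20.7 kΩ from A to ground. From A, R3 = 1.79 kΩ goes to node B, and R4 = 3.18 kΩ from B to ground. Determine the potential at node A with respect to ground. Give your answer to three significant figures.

V_A ≈ 15.0 V

The second stage (R3 + R4 = 4.970 kΩ) loads node A in parallel with R2.
R2 ‖ (R3+R4) = 4.008 kΩ.
First divider: V_A = V_CC · 4.008/(4.27 + 4.008) = 14.96 V.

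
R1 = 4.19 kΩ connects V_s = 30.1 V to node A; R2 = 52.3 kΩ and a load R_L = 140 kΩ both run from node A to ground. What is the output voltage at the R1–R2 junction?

V_out ≈ 27.1 V

The load sits in parallel with R2, giving an effective lower resistance R2' = R2·R_L/(R2+R_L) = 38.08 kΩ.
Voltage divider with the loaded lower leg: V_out = 30.1 × 38.08/(4.19 + 38.08) = 30.1 × 0.9009 = 27.12 V.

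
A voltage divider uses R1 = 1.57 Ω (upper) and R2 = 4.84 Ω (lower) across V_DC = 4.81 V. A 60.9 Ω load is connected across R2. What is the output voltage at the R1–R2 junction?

V_out ≈ 3.56 V

R2 ‖ R_L = (4.84 × 60.9)/(4.84 + 60.9) = 4.484 Ω.
Now apply the divider: V_out = 4.81 × 0.7407 = 3.563 V.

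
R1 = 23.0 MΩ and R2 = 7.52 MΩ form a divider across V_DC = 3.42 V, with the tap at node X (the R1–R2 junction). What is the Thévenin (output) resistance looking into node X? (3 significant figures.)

R_th ≈ 5.67 MΩ

With V_DC suppressed (replaced by a short), R_th = R1 ‖ R2 = (23.00 × 7.52)/(23.00 + 7.52) = 5.667 MΩ.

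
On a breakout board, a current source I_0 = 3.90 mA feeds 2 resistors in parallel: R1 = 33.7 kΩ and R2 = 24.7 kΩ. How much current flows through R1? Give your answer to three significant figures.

With just two branches, the current splits inversely with resistance.
I(R1) = 3.90 × 24.7/(33.7 + 24.7) = 3.90 × 0.4229 = 1.649 mA.

I ≈ 1.65 mA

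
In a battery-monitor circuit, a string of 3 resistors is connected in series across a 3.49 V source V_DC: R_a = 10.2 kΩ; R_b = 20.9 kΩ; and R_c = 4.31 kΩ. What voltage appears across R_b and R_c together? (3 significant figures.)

ΣR = 10.2 + 20.9 + 4.31 = 35.41 kΩ.
R_{R_b..R_c} = 20.9 + 4.31 = 25.21 kΩ.
Voltage divider: V = V_DC · (25.21 / 35.41) = 3.49 × 0.7119 = 2.485 V.

V ≈ 2.48 V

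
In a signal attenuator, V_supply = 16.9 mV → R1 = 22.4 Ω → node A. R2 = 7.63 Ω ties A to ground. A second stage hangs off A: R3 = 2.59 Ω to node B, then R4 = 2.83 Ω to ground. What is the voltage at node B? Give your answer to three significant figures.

V_B ≈ 1.09 mV

Node A sees R2 in parallel with the series input of stage 2, R3 + R4 = 5.420 Ω.
Effective lower resistance at A: R2 ‖ 5.420 = 3.169 Ω.
First divider: V_A = V_supply · 3.169/(22.4 + 3.169) = 2.095 mV.
Then the unloaded second divider: V_B = V_A × R4/(R3+R4) = 2.095 × 0.5221 = 1.094 mV.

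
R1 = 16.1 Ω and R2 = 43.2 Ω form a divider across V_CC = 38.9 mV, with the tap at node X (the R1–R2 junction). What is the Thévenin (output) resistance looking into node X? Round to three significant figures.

With V_CC suppressed (replaced by a short), R_th = R1 ‖ R2 = (16.10 × 43.2)/(16.10 + 43.2) = 11.73 Ω.

R_th ≈ 11.7 Ω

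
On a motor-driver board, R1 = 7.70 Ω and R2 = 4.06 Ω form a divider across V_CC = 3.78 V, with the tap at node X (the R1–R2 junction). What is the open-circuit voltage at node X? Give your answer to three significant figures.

V_th ≈ 1.30 V

Open-circuit (no load on X): V_th = V_CC · R2/(R1 + R2) = 3.78 × 4.06/(7.700 + 4.06) = 1.305 V.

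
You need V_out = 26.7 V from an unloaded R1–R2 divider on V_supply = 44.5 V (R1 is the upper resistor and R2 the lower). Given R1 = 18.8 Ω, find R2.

R2 ≈ 28.2 Ω

Required fraction k = V_out/V_supply = 0.6000.
So R2 = R1 · V_out/(V_supply − V_out) = 18.8 × 26.7/(44.5 − 26.7) = 18.8 × 1.500 = 28.20 Ω.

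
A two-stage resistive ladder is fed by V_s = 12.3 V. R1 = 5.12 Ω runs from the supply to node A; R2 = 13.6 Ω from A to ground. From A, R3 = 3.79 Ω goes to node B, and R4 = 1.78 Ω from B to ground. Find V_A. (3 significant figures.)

V_A ≈ 5.36 V

Looking into the second stage from A: R3 + R4 = 5.570 Ω appears in parallel with R2.
R2 ‖ (R3+R4) = 3.952 Ω.
First divider: V_A = V_s · 3.952/(5.12 + 3.952) = 5.358 V.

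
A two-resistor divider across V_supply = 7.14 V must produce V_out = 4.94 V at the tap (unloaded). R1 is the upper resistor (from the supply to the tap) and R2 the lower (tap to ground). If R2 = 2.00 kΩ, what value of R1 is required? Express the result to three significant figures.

R1 ≈ 0.891 kΩ

Required fraction k = V_out/V_supply = 0.6919.
Rearranging, R1 = R2·(1−k)/k = 2.00 × 0.4453 = 0.8907 kΩ.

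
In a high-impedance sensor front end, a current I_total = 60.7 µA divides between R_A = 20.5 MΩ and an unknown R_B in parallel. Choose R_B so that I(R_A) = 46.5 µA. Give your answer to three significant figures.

The fraction through R_A equals R_B/(R_A+R_B).
46.5/60.7 = R_B/(R_A + R_B) → R_B = R_A · (0.7661)/(1 − 0.7661) = 20.5 × 3.275 = 67.13 MΩ.

R_B ≈ 67.1 MΩ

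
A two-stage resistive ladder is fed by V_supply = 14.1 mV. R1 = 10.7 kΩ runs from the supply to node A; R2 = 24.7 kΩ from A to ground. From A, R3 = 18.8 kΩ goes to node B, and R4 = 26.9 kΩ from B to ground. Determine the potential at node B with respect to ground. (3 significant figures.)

The second stage (R3 + R4 = 45.70 kΩ) loads node A in parallel with R2.
Effective lower resistance at A: R2 ‖ 45.70 = 16.03 kΩ.
V_A = 14.1 × 16.03/(10.7 + 16.03) = 8.457 mV.
Stage 2 is unloaded, so V_B = V_A · R4/(R3+R4) = 8.457 × 26.9/45.70 = 4.978 mV.

V_B ≈ 4.98 mV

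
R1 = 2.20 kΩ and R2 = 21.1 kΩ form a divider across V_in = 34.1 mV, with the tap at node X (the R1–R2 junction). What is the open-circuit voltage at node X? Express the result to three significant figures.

V_th ≈ 30.9 mV

With X open, the divider is unloaded: V_th = 34.1 × 21.1/23.30 = 30.88 mV.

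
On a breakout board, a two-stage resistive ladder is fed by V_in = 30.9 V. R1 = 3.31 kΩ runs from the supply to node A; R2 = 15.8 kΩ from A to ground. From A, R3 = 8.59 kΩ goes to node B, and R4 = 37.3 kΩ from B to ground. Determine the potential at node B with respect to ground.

Node A sees R2 in parallel with the series input of stage 2, R3 + R4 = 45.89 kΩ.
R2 ‖ (R3+R4) = 11.75 kΩ.
First divider: V_A = V_in · 11.75/(3.31 + 11.75) = 24.11 V.
Stage 2 is unloaded, so V_B = V_A · R4/(R3+R4) = 24.11 × 37.3/45.89 = 19.60 V.

V_B ≈ 19.6 V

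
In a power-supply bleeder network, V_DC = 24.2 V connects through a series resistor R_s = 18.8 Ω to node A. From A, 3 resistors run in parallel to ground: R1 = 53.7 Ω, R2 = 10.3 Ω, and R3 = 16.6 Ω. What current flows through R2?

I ≈ 0.545 A

Combine the parallel branches: R_p = (1/53.7 + 1/10.3 + 1/16.6)⁻¹ = 5.683 Ω.
V_A by voltage divider: V_A = 24.2 × 5.683/(18.8 + 5.683) = 5.618 V.
Branch current I = V_A/R2 = 5.618/10.3 = 0.5454 A.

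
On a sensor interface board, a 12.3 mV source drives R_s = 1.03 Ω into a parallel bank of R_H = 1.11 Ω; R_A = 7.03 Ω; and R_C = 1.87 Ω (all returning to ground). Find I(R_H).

Combine the parallel branches: R_p = (1/1.11 + 1/7.03 + 1/1.87)⁻¹ = 0.6338 Ω.
Node voltage V_A = V_CC · R_p/(R_s + R_p) = 12.3 × 0.3809 = 4.685 mV.
Branch current I = V_A/R_H = 4.685/1.11 = 4.221 mA.

I ≈ 4.22 mA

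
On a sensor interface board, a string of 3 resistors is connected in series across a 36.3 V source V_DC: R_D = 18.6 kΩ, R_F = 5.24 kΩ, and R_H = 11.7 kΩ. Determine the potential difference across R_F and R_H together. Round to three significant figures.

V ≈ 17.3 V

Series total: ΣR = 18.6 + 5.24 + 11.7 = 35.54 kΩ.
R_{R_F..R_H} = 5.24 + 11.7 = 16.94 kΩ.
By the voltage-divider rule, V = 36.3 × 16.94/35.54 = 17.30 V.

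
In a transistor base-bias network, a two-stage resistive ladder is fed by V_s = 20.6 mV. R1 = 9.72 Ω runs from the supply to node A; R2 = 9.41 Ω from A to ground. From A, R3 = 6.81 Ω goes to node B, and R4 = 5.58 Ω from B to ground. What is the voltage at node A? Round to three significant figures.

V_A ≈ 7.31 mV

Node A sees R2 in parallel with the series input of stage 2, R3 + R4 = 12.39 Ω.
R2 ‖ (R3+R4) = 5.348 Ω.
First divider: V_A = V_s · 5.348/(9.72 + 5.348) = 7.312 mV.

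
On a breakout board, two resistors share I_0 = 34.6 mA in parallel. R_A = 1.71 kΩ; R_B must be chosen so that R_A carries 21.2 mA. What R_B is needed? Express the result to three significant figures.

R_B ≈ 2.71 kΩ

The fraction through R_A equals R_B/(R_A+R_B).
21.2/34.6 = R_B/(R_A + R_B) → R_B = R_A · (0.6127)/(1 − 0.6127) = 1.71 × 1.582 = 2.705 kΩ.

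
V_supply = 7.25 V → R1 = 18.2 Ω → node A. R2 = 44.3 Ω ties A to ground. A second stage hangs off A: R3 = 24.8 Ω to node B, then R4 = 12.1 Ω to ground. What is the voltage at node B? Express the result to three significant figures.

V_B ≈ 1.25 V

The second stage (R3 + R4 = 36.90 Ω) loads node A in parallel with R2.
Effective lower resistance at A: R2 ‖ 36.90 = 20.13 Ω.
So V_A = 7.25 × 0.5252 = 3.808 V.
Stage 2 is unloaded, so V_B = V_A · R4/(R3+R4) = 3.808 × 12.1/36.90 = 1.249 V.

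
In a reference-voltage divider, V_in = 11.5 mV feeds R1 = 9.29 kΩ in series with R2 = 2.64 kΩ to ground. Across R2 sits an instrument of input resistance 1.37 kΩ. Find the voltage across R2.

The load sits in parallel with R2, giving an effective lower resistance R2' = R2·R_L/(R2+R_L) = 0.9019 kΩ.
Now apply the divider: V_out = 11.5 × 0.08850 = 1.018 mV.
(Unloaded it would be 2.54 mV; the load pulls it down.)

V_out ≈ 1.02 mV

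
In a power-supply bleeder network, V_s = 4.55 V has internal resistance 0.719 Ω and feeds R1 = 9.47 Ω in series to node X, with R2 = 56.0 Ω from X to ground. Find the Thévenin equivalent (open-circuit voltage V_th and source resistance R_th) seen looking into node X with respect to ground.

V_th ≈ 3.85 V, R_th ≈ 8.62 Ω

R1' = 0.719 + 9.47 = 10.19 Ω (source resistance + R1).
Open-circuit (no load on X): V_th = V_s · R2/(R1' + R2) = 4.55 × 56.0/(10.19 + 56.0) = 3.850 V.
With V_s suppressed (replaced by a short), R_th = R1' ‖ R2 = (10.19 × 56.0)/(10.19 + 56.0) = 8.621 Ω.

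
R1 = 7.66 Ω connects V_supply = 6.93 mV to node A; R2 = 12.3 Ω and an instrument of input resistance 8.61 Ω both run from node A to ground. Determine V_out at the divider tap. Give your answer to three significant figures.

V_out ≈ 2.76 mV

R2 ‖ R_L = (12.3 × 8.61)/(12.3 + 8.61) = 5.065 Ω.
Voltage divider with the loaded lower leg: V_out = 6.93 × 5.065/(7.66 + 5.065) = 6.93 × 0.3980 = 2.758 mV.
(Unloaded it would be 4.27 mV; the load pulls it down.)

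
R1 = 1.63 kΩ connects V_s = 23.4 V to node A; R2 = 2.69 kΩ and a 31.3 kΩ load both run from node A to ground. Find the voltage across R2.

R2 ‖ R_L = (2.69 × 31.3)/(2.69 + 31.3) = 2.477 kΩ.
Now apply the divider: V_out = 23.4 × 0.6031 = 14.11 V.

V_out ≈ 14.1 V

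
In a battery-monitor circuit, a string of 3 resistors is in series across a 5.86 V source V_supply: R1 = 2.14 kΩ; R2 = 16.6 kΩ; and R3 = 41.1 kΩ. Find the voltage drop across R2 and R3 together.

V ≈ 5.65 V

Series total: ΣR = 2.14 + 16.6 + 41.1 = 59.84 kΩ.
R_{R2..R3} = 16.6 + 41.1 = 57.70 kΩ.
V = V_supply · R/ΣR = 5.86 × 0.9642 = 5.650 V.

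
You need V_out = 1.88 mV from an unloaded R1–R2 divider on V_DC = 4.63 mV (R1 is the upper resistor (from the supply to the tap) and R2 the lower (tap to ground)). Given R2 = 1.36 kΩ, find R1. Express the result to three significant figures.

Required fraction k = V_out/V_DC = 0.4060.
R1 = R2·(1/k − 1) = 1.36 × 1.463 = 1.989 kΩ.

R1 ≈ 1.99 kΩ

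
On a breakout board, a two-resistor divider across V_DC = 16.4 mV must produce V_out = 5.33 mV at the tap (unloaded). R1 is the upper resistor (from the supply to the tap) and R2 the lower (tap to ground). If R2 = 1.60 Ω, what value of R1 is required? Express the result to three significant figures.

V_out/V_DC = R2/(R1+R2) = 0.3250.
R1 = R2·(1/k − 1) = 1.60 × 2.077 = 3.323 Ω.

R1 ≈ 3.32 Ω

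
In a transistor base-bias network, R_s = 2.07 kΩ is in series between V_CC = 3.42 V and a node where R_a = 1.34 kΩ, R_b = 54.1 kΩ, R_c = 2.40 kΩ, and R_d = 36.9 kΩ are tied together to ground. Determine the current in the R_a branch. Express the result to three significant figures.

I ≈ 0.729 mA

Equivalent of the parallel group: R_p = 0.8275 kΩ.
V_A = 3.42 × 0.8275/2.897 = 0.9767 V.
Branch current I = V_A/R_a = 0.9767/1.34 = 0.7289 mA.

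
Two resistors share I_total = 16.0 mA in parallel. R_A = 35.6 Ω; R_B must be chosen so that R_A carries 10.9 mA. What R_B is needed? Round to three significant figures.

The fraction through R_A equals R_B/(R_A+R_B).
10.9/16.0 = R_B/(R_A + R_B) → R_B = R_A · (0.6813)/(1 − 0.6813) = 35.6 × 2.137 = 76.09 Ω.

R_B ≈ 76.1 Ω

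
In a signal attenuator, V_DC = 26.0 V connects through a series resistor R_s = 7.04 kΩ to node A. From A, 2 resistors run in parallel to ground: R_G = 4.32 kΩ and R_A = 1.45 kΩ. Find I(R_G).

Equivalent of the parallel group: R_p = 1.086 kΩ.
V_A by voltage divider: V_A = 26.0 × 1.086/(7.04 + 1.086) = 3.474 V.
I(R_G) = V_A / R_G = 3.474/4.32 = 0.8041 mA.
(Equivalently: I_total = 3.200 mA, then current-divider fraction G_k/ΣG = 0.2513.)

I ≈ 0.804 mA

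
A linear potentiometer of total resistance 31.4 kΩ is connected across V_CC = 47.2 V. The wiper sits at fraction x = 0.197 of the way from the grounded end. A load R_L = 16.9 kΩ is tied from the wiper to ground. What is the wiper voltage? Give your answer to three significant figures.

V_out ≈ 7.19 V

Lower segment x·R_p = 6.186 kΩ; upper segment (1−x)·R_p = 25.21 kΩ.
(x·R_p) ‖ R_L = 4.528 kΩ.
V_out = 47.2 × 4.528/(25.21 + 4.528) = 7.186 V.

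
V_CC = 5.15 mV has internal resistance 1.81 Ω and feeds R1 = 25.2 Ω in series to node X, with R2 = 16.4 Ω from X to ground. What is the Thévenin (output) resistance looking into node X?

R1' = 1.81 + 25.2 = 27.01 Ω (source resistance + R1).
Looking into X with the source shorted: R_th = R1'·R2/(R1'+R2) = 27.01 × 16.4/43.41 = 10.20 Ω.

R_th ≈ 10.2 Ω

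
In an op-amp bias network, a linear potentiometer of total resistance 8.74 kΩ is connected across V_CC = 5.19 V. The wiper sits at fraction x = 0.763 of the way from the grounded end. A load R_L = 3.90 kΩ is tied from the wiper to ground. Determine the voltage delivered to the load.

Split the track: R_lower = x·R_p = 6.669 kΩ, R_upper = (1−x)·R_p = 2.071 kΩ.
R_L loads the lower segment: effective lower R = 2.461 kΩ.
Then V_out = V_CC · 2.461/(2.071 + 2.461) = 2.818 V.

V_out ≈ 2.82 V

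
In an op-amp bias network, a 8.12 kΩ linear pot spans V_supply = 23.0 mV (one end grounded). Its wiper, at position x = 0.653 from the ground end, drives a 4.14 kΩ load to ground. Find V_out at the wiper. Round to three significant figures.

V_out ≈ 10.4 mV

Lower segment x·R_p = 5.302 kΩ; upper segment (1−x)·R_p = 2.818 kΩ.
(x·R_p) ‖ R_L = 2.325 kΩ.
Loaded-divider output: V_out = 23.0 × 0.4521 = 10.40 mV.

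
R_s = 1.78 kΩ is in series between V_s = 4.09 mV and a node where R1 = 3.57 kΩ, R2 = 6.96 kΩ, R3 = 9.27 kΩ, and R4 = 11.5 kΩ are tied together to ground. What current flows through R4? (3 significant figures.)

Combine the parallel branches: R_p = (1/3.57 + 1/6.96 + 1/9.27 + 1/11.5)⁻¹ = 1.616 kΩ.
V_A = 4.09 × 1.616/3.396 = 1.947 mV.
I(R4) = V_A / R4 = 1.947/11.5 = 0.1693 µA.

I ≈ 0.169 µA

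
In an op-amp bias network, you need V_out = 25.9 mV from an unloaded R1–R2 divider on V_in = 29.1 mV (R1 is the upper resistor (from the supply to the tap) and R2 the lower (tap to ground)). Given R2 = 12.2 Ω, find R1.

R1 ≈ 1.51 Ω

V_out/V_in = R2/(R1+R2) = 0.8900.
So R1 = R2 · (V_in/V_out − 1) = 12.2 × (29.1/25.9 − 1) = 12.2 × 0.1236 = 1.507 Ω.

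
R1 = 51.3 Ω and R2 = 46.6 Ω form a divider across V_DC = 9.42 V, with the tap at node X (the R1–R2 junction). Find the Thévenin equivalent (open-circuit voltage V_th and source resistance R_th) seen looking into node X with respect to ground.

With X open, the divider is unloaded: V_th = 9.42 × 46.6/97.90 = 4.484 V.
With V_DC suppressed (replaced by a short), R_th = R1 ‖ R2 = (51.30 × 46.6)/(51.30 + 46.6) = 24.42 Ω.

V_th ≈ 4.48 V, R_th ≈ 24.4 Ω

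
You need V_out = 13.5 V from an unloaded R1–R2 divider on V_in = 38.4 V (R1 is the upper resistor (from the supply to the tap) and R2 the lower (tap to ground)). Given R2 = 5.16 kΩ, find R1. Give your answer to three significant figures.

R1 ≈ 9.52 kΩ

Required fraction k = V_out/V_in = 0.3516.
So R1 = R2 · (V_in/V_out − 1) = 5.16 × (38.4/13.5 − 1) = 5.16 × 1.844 = 9.517 kΩ.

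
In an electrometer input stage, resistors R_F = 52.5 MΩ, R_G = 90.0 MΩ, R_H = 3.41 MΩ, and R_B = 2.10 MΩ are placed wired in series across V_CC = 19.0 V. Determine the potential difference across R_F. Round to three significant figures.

V ≈ 6.74 V

Total series resistance ΣR = 52.5 + 90.0 + 3.41 + 2.10 = 148.0 MΩ.
Voltage divider: V = V_CC · (52.50 / 148.0) = 19.0 × 0.3547 = 6.739 V.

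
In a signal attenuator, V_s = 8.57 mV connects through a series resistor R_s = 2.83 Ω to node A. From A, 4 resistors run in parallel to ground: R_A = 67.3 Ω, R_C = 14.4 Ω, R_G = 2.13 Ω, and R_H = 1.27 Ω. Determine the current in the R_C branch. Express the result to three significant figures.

Equivalent of the parallel group: R_p = 0.7456 Ω.
V_A = 8.57 × 0.7456/3.576 = 1.787 mV.
Branch current I = V_A/R_C = 1.787/14.4 = 0.1241 mA.

I ≈ 0.124 mA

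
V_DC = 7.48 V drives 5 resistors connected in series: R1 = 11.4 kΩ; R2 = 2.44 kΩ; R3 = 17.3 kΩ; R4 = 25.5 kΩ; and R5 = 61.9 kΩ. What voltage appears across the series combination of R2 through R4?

V ≈ 2.85 V

ΣR = 11.4 + 2.44 + 17.3 + 25.5 + 61.9 = 118.5 kΩ.
R_{R2..R4} = 2.44 + 17.3 + 25.5 = 45.24 kΩ.
By the voltage-divider rule, V = 7.48 × 45.24/118.5 = 2.855 V.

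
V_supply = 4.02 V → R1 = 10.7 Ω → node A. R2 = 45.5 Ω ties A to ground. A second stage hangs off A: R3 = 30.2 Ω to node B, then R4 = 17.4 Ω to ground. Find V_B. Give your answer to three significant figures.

V_B ≈ 1.01 V

The second stage (R3 + R4 = 47.60 Ω) loads node A in parallel with R2.
R2 ‖ (R3+R4) = 23.26 Ω.
So V_A = 4.02 × 0.6850 = 2.754 V.
V_B = V_A × 0.3655 = 1.007 V.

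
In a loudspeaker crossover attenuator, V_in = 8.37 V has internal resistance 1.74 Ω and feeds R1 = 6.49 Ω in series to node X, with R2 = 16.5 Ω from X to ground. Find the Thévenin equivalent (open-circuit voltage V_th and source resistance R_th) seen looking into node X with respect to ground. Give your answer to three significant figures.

V_th ≈ 5.58 V, R_th ≈ 5.49 Ω

R1' = 1.74 + 6.49 = 8.230 Ω (source resistance + R1).
V_th is the unloaded tap voltage: V_in · R2/(R1'+R2) = 8.37 × 0.6672 = 5.585 V.
Looking into X with the source shorted: R_th = R1'·R2/(R1'+R2) = 8.230 × 16.5/24.73 = 5.491 Ω.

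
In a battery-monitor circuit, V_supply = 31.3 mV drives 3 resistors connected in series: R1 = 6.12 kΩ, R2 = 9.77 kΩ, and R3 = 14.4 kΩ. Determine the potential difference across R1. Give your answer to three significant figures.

Series total: ΣR = 6.12 + 9.77 + 14.4 = 30.29 kΩ.
Voltage divider: V = V_supply · (6.120 / 30.29) = 31.3 × 0.2020 = 6.324 mV.

V ≈ 6.32 mV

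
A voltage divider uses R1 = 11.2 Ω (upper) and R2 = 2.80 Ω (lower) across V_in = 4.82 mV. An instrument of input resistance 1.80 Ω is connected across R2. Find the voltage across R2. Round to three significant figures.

The load sits in parallel with R2, giving an effective lower resistance R2' = R2·R_L/(R2+R_L) = 1.096 Ω.
Then V_out = V_in · R2'/(R1 + R2') = 4.82 × 1.096/12.30 = 0.4295 mV.

V_out ≈ 0.430 mV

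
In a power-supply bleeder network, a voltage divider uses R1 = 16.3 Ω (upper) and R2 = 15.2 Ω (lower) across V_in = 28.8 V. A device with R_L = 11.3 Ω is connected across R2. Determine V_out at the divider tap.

V_out ≈ 8.19 V

R2 ‖ R_L = (15.2 × 11.3)/(15.2 + 11.3) = 6.482 Ω.
Now apply the divider: V_out = 28.8 × 0.2845 = 8.194 V.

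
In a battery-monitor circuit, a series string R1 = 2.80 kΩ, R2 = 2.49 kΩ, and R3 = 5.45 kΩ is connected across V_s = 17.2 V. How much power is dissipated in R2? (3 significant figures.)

ΣR = 10.74 kΩ → I = 17.2/10.74 = 1.601 mA.
P(R2) = I²·R2 = (1.601)² × 2.49 = 6.386 mW.

P ≈ 6.39 mW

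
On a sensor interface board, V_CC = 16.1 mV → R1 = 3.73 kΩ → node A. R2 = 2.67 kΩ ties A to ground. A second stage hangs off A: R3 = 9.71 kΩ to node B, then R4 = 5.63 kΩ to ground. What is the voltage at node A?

V_A ≈ 6.10 mV

Looking into the second stage from A: R3 + R4 = 15.34 kΩ appears in parallel with R2.
Effective lower resistance at A: R2 ‖ 15.34 = 2.274 kΩ.
V_A = 16.1 × 2.274/(3.73 + 2.274) = 6.098 mV.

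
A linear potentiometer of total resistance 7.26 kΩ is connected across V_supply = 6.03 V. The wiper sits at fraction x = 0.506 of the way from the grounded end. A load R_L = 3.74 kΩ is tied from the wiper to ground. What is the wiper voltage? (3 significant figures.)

Split the track: R_lower = x·R_p = 3.674 kΩ, R_upper = (1−x)·R_p = 3.586 kΩ.
(x·R_p) ‖ R_L = 1.853 kΩ.
Loaded-divider output: V_out = 6.03 × 0.3407 = 2.054 V.

V_out ≈ 2.05 V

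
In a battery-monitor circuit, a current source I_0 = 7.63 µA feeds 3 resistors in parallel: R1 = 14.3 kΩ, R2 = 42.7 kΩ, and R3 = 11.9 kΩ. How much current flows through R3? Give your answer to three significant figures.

Total conductance ΣG = 1/14.3 + 1/42.7 + 1/11.9 = 0.1774 (units of 1/kΩ).
By the current-divider rule, I = I_0 · G_k/ΣG = 7.63 × 0.4737 = 3.615 µA.

I ≈ 3.61 µA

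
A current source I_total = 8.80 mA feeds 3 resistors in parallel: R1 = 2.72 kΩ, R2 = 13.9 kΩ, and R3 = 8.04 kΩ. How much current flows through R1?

Conductances: ΣG = 1/2.72 + 1/13.9 + 1/8.04 = 0.5640 (1/kΩ).
R1 takes the fraction G_k/ΣG = 0.3676/0.5640 = 0.6519, so I = 8.80 × 0.6519 = 5.737 mA.

I ≈ 5.74 mA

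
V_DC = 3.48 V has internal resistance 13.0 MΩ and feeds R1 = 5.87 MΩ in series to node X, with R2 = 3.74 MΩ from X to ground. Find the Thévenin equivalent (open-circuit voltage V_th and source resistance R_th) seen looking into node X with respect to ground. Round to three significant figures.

V_th ≈ 0.576 V, R_th ≈ 3.12 MΩ

R1' = 13.0 + 5.87 = 18.87 MΩ (source resistance + R1).
Open-circuit (no load on X): V_th = V_DC · R2/(R1' + R2) = 3.48 × 3.74/(18.87 + 3.74) = 0.5756 V.
Looking into X with the source shorted: R_th = R1'·R2/(R1'+R2) = 18.87 × 3.74/22.61 = 3.121 MΩ.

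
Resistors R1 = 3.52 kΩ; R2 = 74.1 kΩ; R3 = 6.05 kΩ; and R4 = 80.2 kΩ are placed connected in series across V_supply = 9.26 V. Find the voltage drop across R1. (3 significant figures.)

V ≈ 0.199 V

Total series resistance ΣR = 3.52 + 74.1 + 6.05 + 80.2 = 163.9 kΩ.
Voltage divider: V = V_supply · (3.520 / 163.9) = 9.26 × 0.02148 = 0.1989 V.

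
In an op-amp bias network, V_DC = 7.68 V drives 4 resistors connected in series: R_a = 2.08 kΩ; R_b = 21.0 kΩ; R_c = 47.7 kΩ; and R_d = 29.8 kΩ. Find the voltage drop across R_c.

Series total: ΣR = 2.08 + 21.0 + 47.7 + 29.8 = 100.6 kΩ.
V = V_DC · R/ΣR = 7.68 × 0.4742 = 3.642 V.

V ≈ 3.64 V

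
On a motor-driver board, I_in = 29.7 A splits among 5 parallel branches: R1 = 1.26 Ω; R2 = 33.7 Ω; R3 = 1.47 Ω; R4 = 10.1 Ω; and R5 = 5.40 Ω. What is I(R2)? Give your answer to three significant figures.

Conductances: ΣG = 1/1.26 + 1/33.7 + 1/1.47 + 1/10.1 + 1/5.40 = 1.788 (1/Ω).
Current divider: I(R2) = I_in · G_k/ΣG = 29.7 × (0.02967/1.788) = 29.7 × 0.01660 = 0.4930 A.

I ≈ 0.493 A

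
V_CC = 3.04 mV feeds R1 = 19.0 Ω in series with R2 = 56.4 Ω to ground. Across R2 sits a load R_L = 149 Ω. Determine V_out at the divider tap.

R2 ‖ R_L = (56.4 × 149)/(56.4 + 149) = 40.91 Ω.
Voltage divider with the loaded lower leg: V_out = 3.04 × 40.91/(19.0 + 40.91) = 3.04 × 0.6829 = 2.076 mV.
(Unloaded it would be 2.27 mV; the load pulls it down.)

V_out ≈ 2.08 mV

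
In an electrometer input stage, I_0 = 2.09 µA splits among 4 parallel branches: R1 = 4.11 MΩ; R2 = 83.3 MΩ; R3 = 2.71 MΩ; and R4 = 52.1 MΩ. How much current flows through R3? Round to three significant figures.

I ≈ 1.20 µA

ΣG = 1/4.11 + 1/83.3 + 1/2.71 + 1/52.1 = 0.6435.
By the current-divider rule, I = I_0 · G_k/ΣG = 2.09 × 0.5734 = 1.198 µA.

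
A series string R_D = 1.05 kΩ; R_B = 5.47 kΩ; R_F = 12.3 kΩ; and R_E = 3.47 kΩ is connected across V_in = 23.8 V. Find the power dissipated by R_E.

P ≈ 3.96 mW

Series current I = V_in/ΣR = 23.8/22.29 = 1.068 mA.
V(R_E) = I·R = 3.705 V; P = V·I = 3.705 × 1.068 = 3.956 mW.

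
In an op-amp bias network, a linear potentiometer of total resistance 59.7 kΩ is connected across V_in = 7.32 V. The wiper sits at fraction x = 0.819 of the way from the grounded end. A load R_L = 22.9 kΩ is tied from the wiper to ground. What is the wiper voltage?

V_out ≈ 4.32 V

Lower segment x·R_p = 48.89 kΩ; upper segment (1−x)·R_p = 10.81 kΩ.
(x·R_p) ‖ R_L = 15.60 kΩ.
Then V_out = V_in · 15.60/(10.81 + 15.60) = 4.324 V.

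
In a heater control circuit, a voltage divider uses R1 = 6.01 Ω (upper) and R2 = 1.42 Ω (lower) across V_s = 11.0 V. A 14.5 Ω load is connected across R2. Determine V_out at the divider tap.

R2 ‖ R_L = (1.42 × 14.5)/(1.42 + 14.5) = 1.293 Ω.
Now apply the divider: V_out = 11.0 × 0.1771 = 1.948 V.

V_out ≈ 1.95 V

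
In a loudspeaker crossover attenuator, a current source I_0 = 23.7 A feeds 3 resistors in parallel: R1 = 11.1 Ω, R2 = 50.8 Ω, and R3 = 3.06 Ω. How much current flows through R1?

I ≈ 4.89 A

ΣG = 1/11.1 + 1/50.8 + 1/3.06 = 0.4366.
R1 takes the fraction G_k/ΣG = 0.09009/0.4366 = 0.2064, so I = 23.7 × 0.2064 = 4.891 A.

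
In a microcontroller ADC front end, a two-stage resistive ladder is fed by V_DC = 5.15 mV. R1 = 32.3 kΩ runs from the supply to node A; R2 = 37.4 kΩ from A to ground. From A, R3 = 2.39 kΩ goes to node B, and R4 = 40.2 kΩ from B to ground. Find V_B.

The second stage (R3 + R4 = 42.59 kΩ) loads node A in parallel with R2.
R2 ‖ (R3+R4) = 19.91 kΩ.
V_A = 5.15 × 19.91/(32.3 + 19.91) = 1.964 mV.
Stage 2 is unloaded, so V_B = V_A · R4/(R3+R4) = 1.964 × 40.2/42.59 = 1.854 mV.

V_B ≈ 1.85 mV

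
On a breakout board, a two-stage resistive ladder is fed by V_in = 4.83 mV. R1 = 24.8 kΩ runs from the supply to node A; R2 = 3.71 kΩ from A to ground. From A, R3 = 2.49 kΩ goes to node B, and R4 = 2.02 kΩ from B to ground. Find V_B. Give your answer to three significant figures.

Looking into the second stage from A: R3 + R4 = 4.510 kΩ appears in parallel with R2.
Effective lower resistance at A: R2 ‖ 4.510 = 2.036 kΩ.
V_A = 4.83 × 2.036/(24.8 + 2.036) = 0.3664 mV.
Then the unloaded second divider: V_B = V_A × R4/(R3+R4) = 0.3664 × 0.4479 = 0.1641 mV.

V_B ≈ 0.164 mV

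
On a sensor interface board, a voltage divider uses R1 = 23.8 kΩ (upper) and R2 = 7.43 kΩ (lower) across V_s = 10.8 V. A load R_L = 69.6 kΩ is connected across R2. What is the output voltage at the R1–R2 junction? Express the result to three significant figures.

First combine the lower leg with the load: R2 ‖ R_L = 6.713 kΩ.
Voltage divider with the loaded lower leg: V_out = 10.8 × 6.713/(23.8 + 6.713) = 10.8 × 0.2200 = 2.376 V.
(Unloaded it would be 2.57 V; the load pulls it down.)

V_out ≈ 2.38 V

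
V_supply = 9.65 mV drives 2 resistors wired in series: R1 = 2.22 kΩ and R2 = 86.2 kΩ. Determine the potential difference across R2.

Total series resistance ΣR = 2.22 + 86.2 = 88.42 kΩ.
V = V_supply · R/ΣR = 9.65 × 0.9749 = 9.408 mV.

V ≈ 9.41 mV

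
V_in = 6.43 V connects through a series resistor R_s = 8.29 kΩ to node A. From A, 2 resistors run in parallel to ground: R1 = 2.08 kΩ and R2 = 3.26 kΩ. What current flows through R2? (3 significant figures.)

I ≈ 0.262 mA

Equivalent of the parallel group: R_p = 1.270 kΩ.
V_A = 6.43 × 1.270/9.560 = 0.8541 V.
I(R2) = V_A / R2 = 0.8541/3.26 = 0.2620 mA.
(Equivalently: I_total = 0.6726 mA, then current-divider fraction G_k/ΣG = 0.3895.)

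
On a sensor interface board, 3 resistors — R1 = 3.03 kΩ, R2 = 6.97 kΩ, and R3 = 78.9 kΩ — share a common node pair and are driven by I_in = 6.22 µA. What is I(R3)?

I ≈ 0.162 µA

Conductances: ΣG = 1/3.03 + 1/6.97 + 1/78.9 = 0.4862 (1/kΩ).
Current divider: I(R3) = I_in · G_k/ΣG = 6.22 × (0.01267/0.4862) = 6.22 × 0.02607 = 0.1621 µA.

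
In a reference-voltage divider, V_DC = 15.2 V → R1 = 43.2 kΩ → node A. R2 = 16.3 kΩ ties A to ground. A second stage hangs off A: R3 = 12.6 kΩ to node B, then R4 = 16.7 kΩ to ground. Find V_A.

V_A ≈ 2.97 V

The second stage (R3 + R4 = 29.30 kΩ) loads node A in parallel with R2.
Effective lower resistance at A: R2 ‖ 29.30 = 10.47 kΩ.
First divider: V_A = V_DC · 10.47/(43.2 + 10.47) = 2.966 V.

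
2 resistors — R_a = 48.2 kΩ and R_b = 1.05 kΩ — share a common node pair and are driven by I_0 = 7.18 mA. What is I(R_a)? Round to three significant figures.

I ≈ 0.153 mA

For two parallel branches, I_k = I_0 · (other R)/(sum of R).
So I = 7.18 × 1.05/49.25 = 0.1531 mA.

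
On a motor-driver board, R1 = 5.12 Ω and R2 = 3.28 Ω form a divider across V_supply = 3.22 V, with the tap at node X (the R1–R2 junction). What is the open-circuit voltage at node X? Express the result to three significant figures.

With X open, the divider is unloaded: V_th = 3.22 × 3.28/8.400 = 1.257 V.

V_th ≈ 1.26 V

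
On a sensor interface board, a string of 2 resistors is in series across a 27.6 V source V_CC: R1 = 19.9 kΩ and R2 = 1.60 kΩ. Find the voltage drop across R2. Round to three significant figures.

V ≈ 2.05 V

Total series resistance ΣR = 19.9 + 1.60 = 21.50 kΩ.
By the voltage-divider rule, V = 27.6 × 1.600/21.50 = 2.054 V.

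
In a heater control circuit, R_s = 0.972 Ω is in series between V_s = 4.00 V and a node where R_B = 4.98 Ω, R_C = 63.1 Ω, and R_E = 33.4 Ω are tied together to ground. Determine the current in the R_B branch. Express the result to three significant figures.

I ≈ 0.648 A

Combine the parallel branches: R_p = (1/4.98 + 1/63.1 + 1/33.4)⁻¹ = 4.055 Ω.
V_A by voltage divider: V_A = 4.00 × 4.055/(0.972 + 4.055) = 3.227 V.
I(R_B) = V_A / R_B = 3.227/4.98 = 0.6479 A.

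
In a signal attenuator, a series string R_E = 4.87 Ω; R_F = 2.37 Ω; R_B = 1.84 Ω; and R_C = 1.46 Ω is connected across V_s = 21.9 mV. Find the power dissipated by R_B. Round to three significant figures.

P ≈ 7.94 µW

ΣR = 10.54 Ω → I = 21.9/10.54 = 2.078 mA.
P(R_B) = I²·R_B = (2.078)² × 1.84 = 7.944 µW.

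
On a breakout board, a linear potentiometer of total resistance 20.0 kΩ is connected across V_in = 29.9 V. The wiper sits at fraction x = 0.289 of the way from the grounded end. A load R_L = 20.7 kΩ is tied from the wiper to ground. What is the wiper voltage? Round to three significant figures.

V_out ≈ 7.21 V

Split the track: R_lower = x·R_p = 5.780 kΩ, R_upper = (1−x)·R_p = 14.22 kΩ.
Lower segment in parallel with the load: 5.780 ‖ 20.7 = 4.518 kΩ.
V_out = 29.9 × 4.518/(14.22 + 4.518) = 7.210 V.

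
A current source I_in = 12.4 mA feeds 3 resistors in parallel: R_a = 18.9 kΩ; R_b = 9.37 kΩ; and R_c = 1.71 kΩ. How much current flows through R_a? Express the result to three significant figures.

I ≈ 0.881 mA

Conductances: ΣG = 1/18.9 + 1/9.37 + 1/1.71 = 0.7444 (1/kΩ).
By the current-divider rule, I = I_in · G_k/ΣG = 12.4 × 0.07107 = 0.8813 mA.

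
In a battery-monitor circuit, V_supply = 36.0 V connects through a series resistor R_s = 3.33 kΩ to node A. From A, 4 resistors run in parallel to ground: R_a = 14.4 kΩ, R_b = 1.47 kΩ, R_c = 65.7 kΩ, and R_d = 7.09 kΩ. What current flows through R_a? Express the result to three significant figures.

I ≈ 0.622 mA

Combine the parallel branches: R_p = (1/14.4 + 1/1.47 + 1/65.7 + 1/7.09)⁻¹ = 1.104 kΩ.
V_A = 36.0 × 1.104/4.434 = 8.962 V.
I(R_a) = V_A / R_a = 8.962/14.4 = 0.6224 mA.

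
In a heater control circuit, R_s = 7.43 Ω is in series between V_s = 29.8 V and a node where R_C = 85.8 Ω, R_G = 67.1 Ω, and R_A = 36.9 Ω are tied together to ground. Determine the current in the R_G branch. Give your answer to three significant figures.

Parallel bank: R_p = 1/(1/85.8 + 1/67.1 + 1/36.9) = 18.64 Ω.
V_A by voltage divider: V_A = 29.8 × 18.64/(7.43 + 18.64) = 21.31 V.
Branch current I = V_A/R_G = 21.31/67.1 = 0.3175 A.

I ≈ 0.318 A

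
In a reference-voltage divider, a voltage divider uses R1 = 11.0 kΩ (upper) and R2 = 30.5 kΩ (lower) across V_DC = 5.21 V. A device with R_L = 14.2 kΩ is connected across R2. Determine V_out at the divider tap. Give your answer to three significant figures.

First combine the lower leg with the load: R2 ‖ R_L = 9.689 kΩ.
Then V_out = V_DC · R2'/(R1 + R2') = 5.21 × 9.689/20.69 = 2.440 V.
(Unloaded it would be 3.83 V; the load pulls it down.)

V_out ≈ 2.44 V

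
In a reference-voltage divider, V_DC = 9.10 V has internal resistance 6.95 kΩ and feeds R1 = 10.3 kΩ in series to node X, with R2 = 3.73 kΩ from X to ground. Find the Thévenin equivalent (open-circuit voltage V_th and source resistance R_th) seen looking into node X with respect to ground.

V_th ≈ 1.62 V, R_th ≈ 3.07 kΩ

R1' = 6.95 + 10.3 = 17.25 kΩ (source resistance + R1).
V_th is the unloaded tap voltage: V_DC · R2/(R1'+R2) = 9.10 × 0.1778 = 1.618 V.
Looking into X with the source shorted: R_th = R1'·R2/(R1'+R2) = 17.25 × 3.73/20.98 = 3.067 kΩ.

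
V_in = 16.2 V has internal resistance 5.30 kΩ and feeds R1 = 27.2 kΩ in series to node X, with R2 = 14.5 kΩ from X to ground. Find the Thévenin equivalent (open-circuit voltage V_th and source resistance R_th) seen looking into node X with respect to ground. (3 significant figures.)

R1' = 5.30 + 27.2 = 32.50 kΩ (source resistance + R1).
Open-circuit (no load on X): V_th = V_in · R2/(R1' + R2) = 16.2 × 14.5/(32.50 + 14.5) = 4.998 V.
Zeroing V_in shorts the top of R1' to ground, so R_th = R1' ‖ R2 = 10.03 kΩ.

V_th ≈ 5.00 V, R_th ≈ 10.0 kΩ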